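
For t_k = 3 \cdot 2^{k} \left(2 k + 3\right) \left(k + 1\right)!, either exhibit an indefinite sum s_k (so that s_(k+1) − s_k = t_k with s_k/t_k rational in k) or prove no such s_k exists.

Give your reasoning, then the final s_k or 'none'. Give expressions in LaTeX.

s_k = 3 \cdot 2^{k} \left(k + 1\right)!

t_(k+1)/t_k = 2*(k + 2)*(2*k + 5)/(2*k + 3).
Factor: A=2*k + 4; B=1; C=k + 3/2.
Need (2*k + 4)·f(k+1) − (1)·f(k) = k + 3/2.
Bound: deg f ≤ 0.
Solving with deg f ≤ 0: f(k) = 1/2.
Then R = B(k−1)f/C = 1/(2*k + 3), so s_k = R(k)·t_k = 3*2**k*factorial(k + 1).
Verify: 3*2**k*(2*k + 3)*factorial(k + 1) matches t_k.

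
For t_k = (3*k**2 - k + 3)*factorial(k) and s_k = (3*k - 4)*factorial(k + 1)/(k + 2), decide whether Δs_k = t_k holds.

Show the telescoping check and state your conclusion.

Invalid: residual -(3*k**3 + 5*k**2 - 2*k + 10)*factorial(k)/((k + 2)*(k + 3)) ≠ 0.

s_(k+1) = (3*k - 1)*factorial(k + 2)/(k + 3)
s_(k+1) − s_k = (3*k + 8)*(k**2 + 1)*factorial(k + 1)/((k + 2)*(k + 3))
(s_(k+1) − s_k) − t_k = -(3*k**3 + 5*k**2 - 2*k + 10)*factorial(k)/((k + 2)*(k + 3))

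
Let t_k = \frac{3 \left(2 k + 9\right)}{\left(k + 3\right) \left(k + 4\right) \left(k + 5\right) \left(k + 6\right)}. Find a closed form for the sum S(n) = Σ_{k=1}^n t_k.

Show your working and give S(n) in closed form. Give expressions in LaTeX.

The ratio is (k + 3)*(2*k + 11)/((k + 7)*(2*k + 9)).
Normal form (A,B,C) = (k + 3, k + 7, k + 9/2).
Key eq: (k + 3)·f(k+1) = (k + 6)·f(k) + (k + 9/2).
Degrees (1,1,1) ⇒ d ≤ 3.
Match coefficients ⇒ f(k) = k*(k + 4)*(k + 8)/30.
Then R = B(k−1)f/C = k*(k + 4)*(k + 6)*(k + 8)/(15*(2*k + 9)), so s_k = R(k)·t_k = k*(k + 8)/(5*(k**2 + 8*k + 15)).
s_(k+1) − s_k = 3*(2*k + 9)/(k**4 + 18*k**3 + 119*k**2 + 342*k + 360) = t_k.
Evaluate: s_(n+1) = (n**2 + 10*n + 9)/(5*(n**2 + 10*n + 24)); subtract s_(1) = 3/40 ⇒ S(n) = n*(n + 10)/(8*(n**2 + 10*n + 24)).

S(n) = \frac{n \left(n + 10\right)}{8 \left(n^{2} + 10 n + 24\right)}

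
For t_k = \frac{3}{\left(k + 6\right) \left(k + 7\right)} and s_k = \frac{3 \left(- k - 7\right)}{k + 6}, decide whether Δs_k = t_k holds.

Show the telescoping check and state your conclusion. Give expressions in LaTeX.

Valid: the claim telescopes to t_k.

s_(k+1) = 3*(-k - 8)/(k + 7)
s_(k+1) − s_k = 3/(k**2 + 13*k + 42)
(s_(k+1) − s_k) − t_k = 0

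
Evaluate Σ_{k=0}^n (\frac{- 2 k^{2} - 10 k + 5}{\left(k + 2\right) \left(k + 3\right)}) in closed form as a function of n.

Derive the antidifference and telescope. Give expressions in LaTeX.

r(k) = (k + 2)*(10*k + 2*(k + 1)**2 + 5)/((k + 4)*(2*k**2 + 10*k - 5)) after simplifying.
Gosper form: A/B · C(k+1)/C(k) with A=k + 2, B=k + 4, C=k**2 + 5*k - 5/2.
Need (k + 2)·f(k+1) − (k + 3)·f(k) = k**2 + 5*k - 5/2.
deg f ≤ 2 (via 1,1,2).
Solving with deg f ≤ 2: f(k) = k*(4*k - 9)/4.
Get s_k = R·t_k = k*(9 - 4*k)/(2*(k + 2)) with R(k) = B(k−1)f(k)/C(k) = k*(k + 3)*(4*k - 9)/(2*(2*k**2 + 10*k - 5)).
Δs = (-2*k**2 - 10*k + 5)/(k**2 + 5*k + 6), as required.
Telescope: S(n) = s_(n+1) − s_(0) = (-4*n**2 + n + 5)/(2*(n + 3)) − (0) = (-4*n**2 + n + 5)/(2*(n + 3)).

S(n) = \frac{- 4 n^{2} + n + 5}{2 \left(n + 3\right)}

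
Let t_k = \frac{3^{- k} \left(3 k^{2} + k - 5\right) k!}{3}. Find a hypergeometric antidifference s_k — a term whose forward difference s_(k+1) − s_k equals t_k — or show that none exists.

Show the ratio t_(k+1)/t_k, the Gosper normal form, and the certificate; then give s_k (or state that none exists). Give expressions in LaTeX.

s_k = 3^{- k} \left(3 k + 4\right) k!

t_(k+1)/t_k = (k + 1)*(k + 3*(k + 1)**2 - 4)/(3*(3*k**2 + k - 5)).
Factor: A=k/3 + 1/3; B=1; C=k**2 + k/3 - 5/3.
Key eq: (k/3 + 1/3)·f(k+1) = (1)·f(k) + (k**2 + k/3 - 5/3).
Bound: deg f ≤ 1.
Coefficient equations give f(k) = 3*k + 4.
R(k) = B(k−1)·f(k)/C(k) = 3*(3*k + 4)/(3*k**2 + k - 5); s_k = R·t_k = (3*k + 4)*factorial(k)/3**k.
Verify: (3*k**2 + k - 5)*factorial(k)/(3*3**k) matches t_k.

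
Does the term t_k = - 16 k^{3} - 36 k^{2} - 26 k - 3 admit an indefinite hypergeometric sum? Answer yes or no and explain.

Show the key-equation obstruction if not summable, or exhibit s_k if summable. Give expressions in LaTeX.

Yes. s_k = k \left(- 4 k^{3} - 4 k^{2} + k + 4\right).

Ratio r(k) = (16*k**3 + 84*k**2 + 146*k + 81)/(16*k**3 + 36*k**2 + 26*k + 3).
So A=1 and B=1, with C=k**3 + 9*k**2/4 + 13*k/8 + 3/16.
Solve (1)·f(k+1) − (1)·f(k) = k**3 + 9*k**2/4 + 13*k/8 + 3/16.
d = 4 from the (0,0,3) case.
A polynomial solution: f(k) = k*(4*k**3 + 4*k**2 - k - 4)/16.
Get s_k = R·t_k = k*(-4*k**3 - 4*k**2 + k + 4) with R(k) = B(k−1)f(k)/C(k) = k*(4*k**3 + 4*k**2 - k - 4)/(16*k**3 + 36*k**2 + 26*k + 3).
Δs = -16*k**3 - 36*k**2 - 26*k - 3, as required.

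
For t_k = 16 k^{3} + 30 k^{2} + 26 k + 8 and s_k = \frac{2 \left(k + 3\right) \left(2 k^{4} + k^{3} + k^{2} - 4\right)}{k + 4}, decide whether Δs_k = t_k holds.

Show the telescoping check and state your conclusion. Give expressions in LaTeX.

s_(k+1) = 2*(k + 4)*(2*(k + 1)**4 + (k + 1)**3 + (k + 1)**2 - 4)/(k + 5)
s_(k+1) − s_k = 2*(8*k**5 + 81*k**4 + 262*k**3 + 349*k**2 + 240*k + 60)/(k**2 + 9*k + 20)
(s_(k+1) − s_k) − t_k = 4*(-3*k**4 - 23*k**3 - 36*k**2 - 28*k - 10)/(k**2 + 9*k + 20)

Invalid: residual \frac{4 \left(- 3 k^{4} - 23 k^{3} - 36 k^{2} - 28 k - 10\right)}{k^{2} + 9 k + 20} ≠ 0.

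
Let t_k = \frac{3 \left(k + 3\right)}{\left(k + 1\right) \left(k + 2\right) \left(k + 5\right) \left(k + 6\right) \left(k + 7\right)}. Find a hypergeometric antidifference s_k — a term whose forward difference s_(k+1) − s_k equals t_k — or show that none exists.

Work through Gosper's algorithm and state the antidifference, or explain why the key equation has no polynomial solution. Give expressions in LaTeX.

s_k = \frac{k \left(k^{2} + 12 k + 41\right)}{30 \left(k^{3} + 12 k^{2} + 41 k + 30\right)}

Ratio r(k) = (k + 1)*(k + 4)*(k + 5)/((k + 3)**2*(k + 8)).
Factor: A=k + 1; B=k + 8; C=k**3 + 10*k**2 + 33*k + 36.
Need (k + 1)·f(k+1) − (k + 7)·f(k) = k**3 + 10*k**2 + 33*k + 36.
deg f ≤ 6 (via 1,1,3).
Solve for f: f(k) = k*(k + 2)*(k + 3)*(k + 4)*(k**2 + 12*k + 41)/90 (degree 6 ≤ 6).
Certificate R = B(k−1)f/C = k*(k + 2)*(k + 7)*(k**2 + 12*k + 41)/(90*(k + 3)) gives s_k = k*(k**2 + 12*k + 41)/(30*(k**3 + 12*k**2 + 41*k + 30)).
Check: Δs_k = 3*(k + 3)/(k**5 + 21*k**4 + 163*k**3 + 567*k**2 + 844*k + 420). ✓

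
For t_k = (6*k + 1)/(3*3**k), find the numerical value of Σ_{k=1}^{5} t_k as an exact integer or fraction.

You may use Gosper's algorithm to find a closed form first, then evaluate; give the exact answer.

Ratio r(k) = (6*k + 7)/(3*(6*k + 1)).
Take A(k)=1/3, B(k)=1, C(k)=k + 1/6.
Need (1/3)·f(k+1) − (1)·f(k) = k + 1/6.
Degrees (0,0,1) ⇒ d ≤ 1.
Coefficient equations give f(k) = -(3*k + 2)/2.
Then R = B(k−1)f/C = -3*(3*k + 2)/(6*k + 1), so s_k = R(k)·t_k = (-3*k - 2)/3**k.
Δs = (6*k + 1)/(3*3**k), as required.
Σ_(k=1)^(5) t_k = s_(6) − s_(1) = -20/729 − (-5/3) = 1195/729.

Σ = 1195/729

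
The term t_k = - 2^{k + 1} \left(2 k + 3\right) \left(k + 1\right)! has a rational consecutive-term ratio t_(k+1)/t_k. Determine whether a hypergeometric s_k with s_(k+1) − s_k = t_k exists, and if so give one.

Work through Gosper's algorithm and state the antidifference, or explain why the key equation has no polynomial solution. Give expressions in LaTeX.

r(k) = 2*(k + 2)*(2*k + 5)/(2*k + 3) after simplifying.
Take A(k)=2*k + 4, B(k)=1, C(k)=k + 3/2.
Need (2*k + 4)·f(k+1) − (1)·f(k) = k + 3/2.
Degrees (1,0,1) ⇒ d ≤ 0.
Coefficient equations give f(k) = 1/2.
So s_k = (B(k−1)f/C)·t_k = (1/(2*k + 3))·t_k = -2**(k + 1)*factorial(k + 1).
Δs = -2**(k + 1)*(2*k + 3)*factorial(k + 1), as required.

s_k = - 2^{k + 1} \left(k + 1\right)!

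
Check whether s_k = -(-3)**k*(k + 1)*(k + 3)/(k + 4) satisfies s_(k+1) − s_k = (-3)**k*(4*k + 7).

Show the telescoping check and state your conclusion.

Invalid: residual (-3)**k*(-4*k**2 - 24*k - 29)/(k**2 + 9*k + 20) ≠ 0.

s_(k+1) = 3*(-3)**k*(k + 2)*(k + 4)/(k + 5)
s_(k+1) − s_k = (-3)**k*(4*k**3 + 39*k**2 + 119*k + 111)/(k**2 + 9*k + 20)
(s_(k+1) − s_k) − t_k = (-3)**k*(-4*k**2 - 24*k - 29)/(k**2 + 9*k + 20)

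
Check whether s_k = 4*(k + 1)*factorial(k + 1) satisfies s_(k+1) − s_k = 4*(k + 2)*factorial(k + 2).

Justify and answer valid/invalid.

Invalid: residual -4*(k + 1)*factorial(k + 1) ≠ 0.

s_(k+1) = 4*(k + 2)*factorial(k + 2)
s_(k+1) − s_k = 4*(k**2 + 3*k + 3)*factorial(k + 1)
(s_(k+1) − s_k) − t_k = -4*(k + 1)*factorial(k + 1)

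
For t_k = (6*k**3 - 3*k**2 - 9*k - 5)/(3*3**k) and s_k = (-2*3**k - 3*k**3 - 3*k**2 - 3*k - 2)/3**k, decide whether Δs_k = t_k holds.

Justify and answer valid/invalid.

Valid — Δs_k = t_k.

s_(k+1) = (-6*3**k - 3*k**3 - 12*k**2 - 18*k - 11)/(3*3**k)
s_(k+1) − s_k = (6*k**3 - 3*k**2 - 9*k - 5)/(3*3**k)
(s_(k+1) − s_k) − t_k = 0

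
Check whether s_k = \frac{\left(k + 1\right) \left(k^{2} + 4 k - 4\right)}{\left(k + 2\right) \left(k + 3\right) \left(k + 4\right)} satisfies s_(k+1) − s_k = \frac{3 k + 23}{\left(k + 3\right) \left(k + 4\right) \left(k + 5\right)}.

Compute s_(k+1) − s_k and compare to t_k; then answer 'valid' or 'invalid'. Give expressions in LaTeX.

Invalid: residual \frac{k^{2} + 3 k - 22}{k^{4} + 14 k^{3} + 71 k^{2} + 154 k + 120} ≠ 0.

s_(k+1) = (k + 2)*(4*k + (k + 1)**2)/((k + 3)*(k + 4)*(k + 5))
s_(k+1) − s_k = 4*(k**2 + 8*k + 6)/(k**4 + 14*k**3 + 71*k**2 + 154*k + 120)
(s_(k+1) − s_k) − t_k = (k**2 + 3*k - 22)/(k**4 + 14*k**3 + 71*k**2 + 154*k + 120)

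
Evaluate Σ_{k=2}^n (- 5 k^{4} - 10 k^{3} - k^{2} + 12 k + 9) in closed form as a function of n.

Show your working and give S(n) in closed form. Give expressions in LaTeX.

S(n) = - n^{5} - 5 n^{4} - 7 n^{3} + 3 n^{2} + 15 n - 5

Compute t_(k+1)/t_k: get (5*k**4 + 30*k**3 + 61*k**2 + 40*k - 5)/(5*k**4 + 10*k**3 + k**2 - 12*k - 9).
Gosper form: A/B · C(k+1)/C(k) with A=1, B=1, C=k**4 + 2*k**3 + k**2/5 - 12*k/5 - 9/5.
Key eq: (1)·f(k+1) = (1)·f(k) + (k**4 + 2*k**3 + k**2/5 - 12*k/5 - 9/5).
Bound: deg f ≤ 5.
Solve for f: f(k) = k*(k**2 - k - 3)*(k**2 + k + 1)/5 (degree 5 ≤ 5).
Then R = B(k−1)f/C = k*(k**2 - k - 3)*(k**2 + k + 1)/(5*k**4 + 10*k**3 + k**2 - 12*k - 9), so s_k = R(k)·t_k = k*(-k**4 + 3*k**2 + 4*k + 3).
s_(k+1) − s_k = -5*k**4 - 10*k**3 - k**2 + 12*k + 9 = t_k.
s_(n+1) = -n**5 - 5*n**4 - 7*n**3 + 3*n**2 + 15*n + 9 and s_(2) = 14, so S(n) = -n**5 - 5*n**4 - 7*n**3 + 3*n**2 + 15*n - 5.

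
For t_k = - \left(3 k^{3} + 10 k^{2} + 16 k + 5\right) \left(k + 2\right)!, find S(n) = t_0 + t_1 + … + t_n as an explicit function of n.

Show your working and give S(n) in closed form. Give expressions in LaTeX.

r(k) = (3*k**4 + 28*k**3 + 102*k**2 + 169*k + 102)/(3*k**3 + 10*k**2 + 16*k + 5) after simplifying.
Factor: A=k + 3; B=1; C=k**3 + 10*k**2/3 + 16*k/3 + 5/3.
Key eq: (k + 3)·f(k+1) = (1)·f(k) + (k**3 + 10*k**2/3 + 16*k/3 + 5/3).
From deg A=1, deg B=0, deg C=3: d=2.
Match coefficients ⇒ f(k) = (3*k**2 - 2*k + 1)/3.
Certificate R = B(k−1)f/C = (3*k**2 - 2*k + 1)/(3*k**3 + 10*k**2 + 16*k + 5) gives s_k = -(3*k**2 - 2*k + 1)*factorial(k + 2).
s_(k+1) − s_k = -(3*k**3 + 10*k**2 + 16*k + 5)*factorial(k + 2) = t_k.
s_(n+1) = -(3*n**2 + 4*n + 2)*factorial(n + 3) and s_(0) = -2, so S(n) = -3*n**2*factorial(n + 3) - 4*n*factorial(n + 3) - 2*factorial(n + 3) + 2.

S(n) = - 3 n^{2} \left(n + 3\right)! - 4 n \left(n + 3\right)! - 2 \left(n + 3\right)! + 2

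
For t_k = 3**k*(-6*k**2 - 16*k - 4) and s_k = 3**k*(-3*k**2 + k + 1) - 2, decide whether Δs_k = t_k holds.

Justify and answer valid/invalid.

valid; difference matches t_k

s_(k+1) = 3**(k + 1)*(k - 3*(k + 1)**2 + 2) - 2
s_(k+1) − s_k = 3**k*(-6*k**2 - 16*k - 4)
(s_(k+1) − s_k) − t_k = 0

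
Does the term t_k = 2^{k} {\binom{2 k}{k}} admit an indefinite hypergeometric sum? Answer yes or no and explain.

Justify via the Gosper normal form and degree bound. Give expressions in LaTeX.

r(k) = 4*(2*k + 1)/(k + 1) after simplifying.
A = 8*k + 4, B = k + 1, C = 1.
f must satisfy (8*k + 4)·f(k+1) − (k)·f(k) = 1.
d = -1 from the (1,1,0) case.
deg f ≤ -1 is impossible — no certificate.

No — t_k has no hypergeometric antidifference.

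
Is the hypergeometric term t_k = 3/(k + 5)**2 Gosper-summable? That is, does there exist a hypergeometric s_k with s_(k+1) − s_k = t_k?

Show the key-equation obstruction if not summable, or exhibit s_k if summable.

No — t_k has no hypergeometric antidifference.

Compute t_(k+1)/t_k: get (k + 5)**2/(k + 6)**2.
Take A(k)=k**2 + 10*k + 25, B(k)=k**2 + 12*k + 36, C(k)=1.
Set up (k**2 + 10*k + 25)·f(k+1) − (k**2 + 10*k + 25)·f(k) − (1) = 0.
Bound: deg f ≤ 0.
f = c0 ⇒ A·f(k+1) − B(k−1)·f(k) − C = -1. The system {-1 = 0} is inconsistent; no antidifference.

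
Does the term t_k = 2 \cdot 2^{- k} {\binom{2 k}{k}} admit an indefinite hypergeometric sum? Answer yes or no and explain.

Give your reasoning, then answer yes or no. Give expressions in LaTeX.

No — negative degree bound, so no certificate f.

r(k) = (2*k + 1)/(k + 1) after simplifying.
Normal form (A,B,C) = (2*k + 1, k + 1, 1).
Key eq: (2*k + 1)·f(k+1) = (k)·f(k) + (1).
From deg A=1, deg B=1, deg C=0: d=-1.
Bound -1 < 0, so the key equation has no polynomial solution.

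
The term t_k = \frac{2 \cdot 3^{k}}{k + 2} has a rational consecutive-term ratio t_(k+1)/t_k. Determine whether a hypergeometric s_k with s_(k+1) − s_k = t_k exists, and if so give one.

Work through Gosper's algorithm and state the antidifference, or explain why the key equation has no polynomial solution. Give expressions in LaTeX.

r(k) = 3*(k + 2)/(k + 3) after simplifying.
Normal form (A,B,C) = (3*k + 6, k + 3, 1).
f must satisfy (3*k + 6)·f(k+1) − (k + 2)·f(k) = 1.
From deg A=1, deg B=1, deg C=0: d=-1.
deg f ≤ -1 is impossible — no certificate.

no hypergeometric antidifference exists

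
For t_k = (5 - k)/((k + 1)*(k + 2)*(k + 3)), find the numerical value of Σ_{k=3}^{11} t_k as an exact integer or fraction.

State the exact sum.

Ratio r(k) = (k - 4)*(k + 1)/((k - 5)*(k + 4)).
Take A(k)=k + 1, B(k)=k + 4, C(k)=k - 5.
Need (k + 1)·f(k+1) − (k + 3)·f(k) = k - 5.
d = 2 from the (1,1,1) case.
Solving with deg f ≤ 2: f(k) = -k*(k + 4).
Certificate R = B(k−1)f/C = -k*(k + 3)*(k + 4)/(k - 5) gives s_k = k*(k + 4)/((k + 1)*(k + 2)).
s_(k+1) − s_k = (5 - k)/(k**3 + 6*k**2 + 11*k + 6) = t_k.
Sum = s_(12) − s_(3); s_(12) = 96/91, s_(3) = 21/20 ⇒ 9/1820.

Σ = 9/1820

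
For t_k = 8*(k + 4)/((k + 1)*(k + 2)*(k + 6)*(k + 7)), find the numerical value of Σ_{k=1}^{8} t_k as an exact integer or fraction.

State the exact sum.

Σ = 136/525

Compute t_(k+1)/t_k: get (k + 1)*(k + 5)*(k + 6)/((k + 3)*(k + 4)*(k + 8)).
Normal form (A,B,C) = (k + 1, k + 8, k**4 + 16*k**3 + 95*k**2 + 248*k + 240).
f must satisfy (k + 1)·f(k+1) − (k + 7)·f(k) = k**4 + 16*k**3 + 95*k**2 + 248*k + 240.
From deg A=1, deg B=1, deg C=4: d=6.
Solve for f: f(k) = k*(k + 2)*(k + 3)*(k + 4)*(k + 5)*(k + 7)/12 (degree 6 ≤ 6).
So s_k = (B(k−1)f/C)·t_k = (k*(k + 2)*(k + 7)**2/(12*(k + 4)))·t_k = 2*k*(k + 7)/(3*(k**2 + 7*k + 6)).
Δs = 8*(k + 4)/(k**4 + 16*k**3 + 83*k**2 + 152*k + 84), as required.
Σ_(k=1)^(8) t_k = s_(9) − s_(1) = 16/25 − (8/21) = 136/525.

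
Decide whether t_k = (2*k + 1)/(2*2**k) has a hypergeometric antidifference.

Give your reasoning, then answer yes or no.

Yes. s_k = (-2*k - 3)/2**k.

Ratio r(k) = (2*k + 3)/(2*(2*k + 1)).
Normal form (A,B,C) = (1/2, 1, k + 1/2).
Need (1/2)·f(k+1) − (1)·f(k) = k + 1/2.
From deg A=0, deg B=0, deg C=1: d=1.
Match coefficients ⇒ f(k) = -2*k - 3.
So s_k = (B(k−1)f/C)·t_k = (-2*(2*k + 3)/(2*k + 1))·t_k = (-2*k - 3)/2**k.
Verify: (2*k + 1)/(2*2**k) matches t_k.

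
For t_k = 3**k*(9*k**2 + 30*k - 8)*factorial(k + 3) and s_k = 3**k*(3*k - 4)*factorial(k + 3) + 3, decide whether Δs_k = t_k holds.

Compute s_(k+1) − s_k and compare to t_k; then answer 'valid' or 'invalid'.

Valid: the claim telescopes to t_k.

s_(k+1) = 3**(k + 1)*(3*k - 1)*factorial(k + 4) + 3
s_(k+1) − s_k = 3**k*(9*k**2 + 30*k - 8)*factorial(k + 3)
(s_(k+1) − s_k) − t_k = 0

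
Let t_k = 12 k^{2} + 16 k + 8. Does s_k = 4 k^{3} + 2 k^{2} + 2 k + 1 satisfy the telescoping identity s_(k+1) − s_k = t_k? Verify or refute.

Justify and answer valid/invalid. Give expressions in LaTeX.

s_(k+1) = 4*k**3 + 14*k**2 + 18*k + 9
s_(k+1) − s_k = 12*k**2 + 16*k + 8
(s_(k+1) − s_k) − t_k = 0

Valid: the claim telescopes to t_k.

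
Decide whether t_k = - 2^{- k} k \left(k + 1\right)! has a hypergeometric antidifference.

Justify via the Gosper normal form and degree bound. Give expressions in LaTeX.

Step 1: r(k) = (k + 1)*(k + 2)/(2*k).
A = k/2 + 1, B = 1, C = k.
Solve (k/2 + 1)·f(k+1) − (1)·f(k) = k.
d = 0 from the (1,0,1) case.
Match coefficients ⇒ f(k) = 2.
Certificate R = B(k−1)f/C = 2/k gives s_k = -2**(1 - k)*factorial(k + 1).
Check: Δs_k = -k*factorial(k + 1)/2**k. ✓

Yes. s_k = - 2^{1 - k} \left(k + 1\right)!.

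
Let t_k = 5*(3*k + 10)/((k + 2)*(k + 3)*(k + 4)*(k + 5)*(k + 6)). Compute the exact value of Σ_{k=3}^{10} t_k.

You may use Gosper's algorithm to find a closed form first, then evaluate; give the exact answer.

r(k) = (k + 2)*(3*k + 13)/((k + 7)*(3*k + 10)) after simplifying.
Normal form (A,B,C) = (k + 2, k + 7, k + 10/3).
Need (k + 2)·f(k+1) − (k + 6)·f(k) = k + 10/3.
From deg A=1, deg B=1, deg C=1: d=4.
Solve for f: f(k) = k*(k + 3)*(k**2 + 11*k + 38)/120 (degree 4 ≤ 4).
So s_k = (B(k−1)f/C)·t_k = (k*(k + 3)*(k + 6)*(k**2 + 11*k + 38)/(40*(3*k + 10)))·t_k = k*(k**2 + 11*k + 38)/(8*(k**3 + 11*k**2 + 38*k + 40)).
Verify: 5*(3*k + 10)/(k**5 + 20*k**4 + 155*k**3 + 580*k**2 + 1044*k + 720) matches t_k.
Evaluate s at k=11 and k=3: 77/624 and 3/28; difference 71/4368.

Σ = 71/4368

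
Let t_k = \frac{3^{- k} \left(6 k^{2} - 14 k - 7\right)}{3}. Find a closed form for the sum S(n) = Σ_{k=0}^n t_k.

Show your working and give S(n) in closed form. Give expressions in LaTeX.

Compute t_(k+1)/t_k: get (6*k**2 - 2*k - 15)/(3*(6*k**2 - 14*k - 7)).
Normal form (A,B,C) = (1/3, 1, k**2 - 7*k/3 - 7/6).
Need (1/3)·f(k+1) − (1)·f(k) = k**2 - 7*k/3 - 7/6.
deg f ≤ 2 (via 0,0,2).
Solving with deg f ≤ 2: f(k) = -(k - 2)*(3*k + 2)/2.
R(k) = B(k−1)·f(k)/C(k) = -3*(k - 2)*(3*k + 2)/(6*k**2 - 14*k - 7); s_k = R·t_k = (-3*k**2 + 4*k + 4)/3**k.
Verify: (6*k**2 - 14*k - 7)/(3*3**k) matches t_k.
Σ_(k=0)^n t_k = s_(n+1) − s_(0) = (3**(-n - 1)*(-3*n**2 - 2*n + 5)) − (4), i.e. (-12*3**n - 3*n**2 - 2*n + 5)/(3*3**n).

S(n) = \frac{3^{- n} \left(- 12 \cdot 3^{n} - 3 n^{2} - 2 n + 5\right)}{3}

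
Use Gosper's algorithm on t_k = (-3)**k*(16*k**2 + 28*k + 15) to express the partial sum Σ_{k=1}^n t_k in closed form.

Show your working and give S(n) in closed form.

Ratio r(k) = 3*(-16*k**2 - 60*k - 59)/(16*k**2 + 28*k + 15).
Gosper form: A/B · C(k+1)/C(k) with A=-3, B=1, C=k**2 + 7*k/4 + 15/16.
Key eq: (-3)·f(k+1) = (1)·f(k) + (k**2 + 7*k/4 + 15/16).
Degrees (0,0,2) ⇒ d ≤ 2.
Solve for f: f(k) = -k*(4*k + 1)/16 (degree 2 ≤ 2).
So s_k = (B(k−1)f/C)·t_k = (-k*(4*k + 1)/(16*k**2 + 28*k + 15))·t_k = (-3)**k*k*(-4*k - 1).
Δs = (-3)**k*(16*k**2 + 28*k + 15), as required.
Evaluate: s_(n+1) = 3*(-3)**n*(4*n**2 + 9*n + 5); subtract s_(1) = 15 ⇒ S(n) = 12*(-3)**n*n**2 + 27*(-3)**n*n + 15*(-3)**n - 15.

S(n) = 12*(-3)**n*n**2 + 27*(-3)**n*n + 15*(-3)**n - 15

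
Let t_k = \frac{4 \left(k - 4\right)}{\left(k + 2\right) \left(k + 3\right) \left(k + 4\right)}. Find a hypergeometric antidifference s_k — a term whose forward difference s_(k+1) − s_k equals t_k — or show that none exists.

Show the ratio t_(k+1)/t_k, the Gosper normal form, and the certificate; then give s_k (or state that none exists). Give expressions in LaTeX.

Step 1: r(k) = (k - 3)*(k + 2)/((k - 4)*(k + 5)).
A = k + 2, B = k + 5, C = k - 4.
Solve (k + 2)·f(k+1) − (k + 4)·f(k) = k - 4.
d = 2 from the (1,1,1) case.
Match coefficients ⇒ f(k) = -k*(k + 11)/6.
So s_k = (B(k−1)f/C)·t_k = (-k*(k + 4)*(k + 11)/(6*(k - 4)))·t_k = 2*k*(-k - 11)/(3*(k + 2)*(k + 3)).
Check: Δs_k = 4*(k - 4)/(k**3 + 9*k**2 + 26*k + 24). ✓

s_k = \frac{2 k \left(- k - 11\right)}{3 \left(k + 2\right) \left(k + 3\right)}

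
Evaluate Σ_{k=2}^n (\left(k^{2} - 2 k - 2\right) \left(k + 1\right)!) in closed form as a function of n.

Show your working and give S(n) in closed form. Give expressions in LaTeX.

Step 1: r(k) = (k + 2)*(2*k - (k + 1)**2 + 4)/(-k**2 + 2*k + 2).
Normal form (A,B,C) = (k + 2, 1, k**2 - 2*k - 2).
Set up (k + 2)·f(k+1) − (1)·f(k) − (k**2 - 2*k - 2) = 0.
d = 1 from the (1,0,2) case.
Solve for f: f(k) = k - 4 (degree 1 ≤ 1).
So s_k = (B(k−1)f/C)·t_k = ((k - 4)/(k**2 - 2*k - 2))·t_k = (k - 4)*factorial(k + 1).
Verify: (k**2 - 2*k - 2)*factorial(k + 1) matches t_k.
s_(n+1) = (n - 3)*factorial(n + 2) and s_(2) = -12, so S(n) = n**3*factorial(n) - 7*n*factorial(n) - 6*factorial(n) + 12.

S(n) = n^{3} n! - 7 n n! - 6 n! + 12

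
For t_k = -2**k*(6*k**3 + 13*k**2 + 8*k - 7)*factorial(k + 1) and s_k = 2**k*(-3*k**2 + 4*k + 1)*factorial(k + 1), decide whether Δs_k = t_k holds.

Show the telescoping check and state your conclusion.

valid (s_(k+1) − s_k reduces to t_k)

s_(k+1) = -2**(k + 1)*(3*k**2 + 2*k - 2)*factorial(k + 2)
s_(k+1) − s_k = -2**k*(6*k**3 + 13*k**2 + 8*k - 7)*factorial(k + 1)
(s_(k+1) − s_k) − t_k = 0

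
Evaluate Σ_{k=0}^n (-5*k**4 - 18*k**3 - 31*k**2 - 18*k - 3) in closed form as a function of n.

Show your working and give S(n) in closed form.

Compute t_(k+1)/t_k: get (5*k**4 + 38*k**3 + 115*k**2 + 154*k + 75)/(5*k**4 + 18*k**3 + 31*k**2 + 18*k + 3).
So A=1 and B=1, with C=k**4 + 18*k**3/5 + 31*k**2/5 + 18*k/5 + 3/5.
f must satisfy (1)·f(k+1) − (1)·f(k) = k**4 + 18*k**3/5 + 31*k**2/5 + 18*k/5 + 3/5.
d = 5 from the (0,0,4) case.
Match coefficients ⇒ f(k) = k*(k**4 + 2*k**3 + 3*k**2 - 2*k - 1)/5.
So s_k = (B(k−1)f/C)·t_k = (k*(k**4 + 2*k**3 + 3*k**2 - 2*k - 1)/(5*k**4 + 18*k**3 + 31*k**2 + 18*k + 3))·t_k = k*(-k**4 - 2*k**3 - 3*k**2 + 2*k + 1).
Verify: -5*k**4 - 18*k**3 - 31*k**2 - 18*k - 3 matches t_k.
Telescope: S(n) = s_(n+1) − s_(0) = -n**5 - 7*n**4 - 21*n**3 - 29*n**2 - 17*n - 3 − (0) = -n**5 - 7*n**4 - 21*n**3 - 29*n**2 - 17*n - 3.

S(n) = -n**5 - 7*n**4 - 21*n**3 - 29*n**2 - 17*n - 3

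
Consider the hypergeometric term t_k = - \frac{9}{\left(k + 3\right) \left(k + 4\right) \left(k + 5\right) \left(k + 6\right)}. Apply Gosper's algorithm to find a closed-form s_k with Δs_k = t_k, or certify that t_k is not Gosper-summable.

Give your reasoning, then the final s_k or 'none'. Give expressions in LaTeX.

s_k = \frac{k \left(- k^{2} - 12 k - 47\right)}{20 \left(k + 3\right) \left(k + 4\right) \left(k + 5\right)}

t_(k+1)/t_k = (k + 3)/(k + 7).
A = k + 3, B = k + 7, C = 1.
f must satisfy (k + 3)·f(k+1) − (k + 6)·f(k) = 1.
d = 3 from the (1,1,0) case.
A polynomial solution: f(k) = k*(k**2 + 12*k + 47)/180.
Certificate R = B(k−1)f/C = k*(k + 6)*(k**2 + 12*k + 47)/180 gives s_k = k*(-k**2 - 12*k - 47)/(20*(k + 3)*(k + 4)*(k + 5)).
Check: Δs_k = -9/(k**4 + 18*k**3 + 119*k**2 + 342*k + 360). ✓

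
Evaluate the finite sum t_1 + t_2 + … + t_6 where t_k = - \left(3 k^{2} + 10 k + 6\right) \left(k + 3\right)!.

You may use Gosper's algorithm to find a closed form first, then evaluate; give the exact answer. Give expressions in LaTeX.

Step 1: r(k) = (k + 4)*(10*k + 3*(k + 1)**2 + 16)/(3*k**2 + 10*k + 6).
Factor: A=k + 4; B=1; C=k**2 + 10*k/3 + 2.
Need (k + 4)·f(k+1) − (1)·f(k) = k**2 + 10*k/3 + 2.
deg f ≤ 1 (via 1,0,2).
A polynomial solution: f(k) = (3*k - 2)/3.
Then R = B(k−1)f/C = (3*k - 2)/(3*k**2 + 10*k + 6), so s_k = R(k)·t_k = -(3*k - 2)*factorial(k + 3).
s_(k+1) − s_k = -(3*k**2 + 10*k + 6)*factorial(k + 3) = t_k.
Telescoping: Σ = s_(7) − s_(1) = -68947200 − (-24) = -68947176.

Σ = -68947176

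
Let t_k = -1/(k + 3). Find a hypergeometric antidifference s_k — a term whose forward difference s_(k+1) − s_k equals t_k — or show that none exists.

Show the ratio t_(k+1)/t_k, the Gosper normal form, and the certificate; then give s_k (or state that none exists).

none (Gosper's algorithm certifies no s_k)

r(k) = (k + 3)/(k + 4) after simplifying.
Gosper form: A/B · C(k+1)/C(k) with A=k + 3, B=k + 4, C=1.
Solve (k + 3)·f(k+1) − (k + 3)·f(k) = 1.
From deg A=1, deg B=1, deg C=0: d=0.
Generic f = c0 gives residual -1; -1 = 0 cannot hold, so t_k is not Gosper-summable.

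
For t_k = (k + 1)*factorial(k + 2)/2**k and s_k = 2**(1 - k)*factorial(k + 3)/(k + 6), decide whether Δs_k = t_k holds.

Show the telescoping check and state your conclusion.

Invalid: residual -3*(k**2 + 7*k + 4)*factorial(k + 2)/(2**k*(k + 6)*(k + 7)) ≠ 0.

s_(k+1) = factorial(k + 4)/(2**k*(k + 7))
s_(k+1) − s_k = (k**2 + 8*k + 10)*factorial(k + 3)/(2**k*(k + 6)*(k + 7))
(s_(k+1) − s_k) − t_k = -3*(k**2 + 7*k + 4)*factorial(k + 2)/(2**k*(k + 6)*(k + 7))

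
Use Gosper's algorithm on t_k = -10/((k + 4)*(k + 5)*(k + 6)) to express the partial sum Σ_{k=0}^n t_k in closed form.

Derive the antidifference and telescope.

r(k) = (k + 4)/(k + 7) after simplifying.
So A=k + 4 and B=k + 7, with C=1.
Solve (k + 4)·f(k+1) − (k + 6)·f(k) = 1.
deg f ≤ 2 (via 1,1,0).
A polynomial solution: f(k) = k*(k + 9)/40.
Certificate R = B(k−1)f/C = k*(k + 6)*(k + 9)/40 gives s_k = k*(-k - 9)/(4*(k + 4)*(k + 5)).
Verify: -10/(k**3 + 15*k**2 + 74*k + 120) matches t_k.
Evaluate: s_(n+1) = (-n**2 - 11*n - 10)/(4*(n**2 + 11*n + 30)); subtract s_(0) = 0 ⇒ S(n) = (-n**2 - 11*n - 10)/(4*(n**2 + 11*n + 30)).

S(n) = (-n**2 - 11*n - 10)/(4*(n**2 + 11*n + 30))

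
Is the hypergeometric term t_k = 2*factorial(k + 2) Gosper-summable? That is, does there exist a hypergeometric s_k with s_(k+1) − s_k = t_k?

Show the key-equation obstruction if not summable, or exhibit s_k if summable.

t_(k+1)/t_k = k + 3.
Factor: A=k + 3; B=1; C=1.
f must satisfy (k + 3)·f(k+1) − (1)·f(k) = 1.
Bound: deg f ≤ -1.
Negative degree bound (-1): no f exists, t_k not Gosper-summable.

No — negative degree bound, so no certificate f.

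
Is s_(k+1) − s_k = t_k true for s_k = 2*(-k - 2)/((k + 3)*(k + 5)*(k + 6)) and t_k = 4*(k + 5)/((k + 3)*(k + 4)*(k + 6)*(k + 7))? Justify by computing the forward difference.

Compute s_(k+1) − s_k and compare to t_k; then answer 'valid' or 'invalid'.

Invalid: residual 6*(-3*k - 13)/(k**5 + 25*k**4 + 245*k**3 + 1175*k**2 + 2754*k + 2520) ≠ 0.

s_(k+1) = 2*(-k - 3)/((k + 4)*(k + 6)*(k + 7))
s_(k+1) − s_k = 2*(2*k**2 + 11*k + 11)/(k**5 + 25*k**4 + 245*k**3 + 1175*k**2 + 2754*k + 2520)
(s_(k+1) − s_k) − t_k = 6*(-3*k - 13)/(k**5 + 25*k**4 + 245*k**3 + 1175*k**2 + 2754*k + 2520)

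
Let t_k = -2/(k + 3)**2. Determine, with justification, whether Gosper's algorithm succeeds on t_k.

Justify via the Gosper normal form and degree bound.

No — the linear system for f has no solution.

The ratio is (k + 3)**2/(k + 4)**2.
Take A(k)=k**2 + 6*k + 9, B(k)=k**2 + 8*k + 16, C(k)=1.
Key eq: (k**2 + 6*k + 9)·f(k+1) = (k**2 + 6*k + 9)·f(k) + (1).
From deg A=2, deg B=2, deg C=0: d=0.
Generic f = c0 gives residual -1; -1 = 0 cannot hold, so t_k is not Gosper-summable.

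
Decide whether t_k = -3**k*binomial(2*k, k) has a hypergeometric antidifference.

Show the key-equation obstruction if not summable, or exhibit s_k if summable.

t_(k+1)/t_k = 6*(2*k + 1)/(k + 1).
Take A(k)=12*k + 6, B(k)=k + 1, C(k)=1.
Set up (12*k + 6)·f(k+1) − (k)·f(k) − (1) = 0.
From deg A=1, deg B=1, deg C=0: d=-1.
Negative degree bound (-1): no f exists, t_k not Gosper-summable.

No — negative degree bound, so no certificate f.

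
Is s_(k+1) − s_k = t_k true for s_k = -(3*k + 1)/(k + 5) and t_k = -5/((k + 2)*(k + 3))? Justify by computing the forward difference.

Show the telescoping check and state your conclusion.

s_(k+1) = (-3*k - 4)/(k + 6)
s_(k+1) − s_k = -14/(k**2 + 11*k + 30)
(s_(k+1) − s_k) − t_k = 3*(-3*k**2 - 5*k + 22)/(k**4 + 16*k**3 + 91*k**2 + 216*k + 180)

Invalid: residual 3*(-3*k**2 - 5*k + 22)/(k**4 + 16*k**3 + 91*k**2 + 216*k + 180) ≠ 0.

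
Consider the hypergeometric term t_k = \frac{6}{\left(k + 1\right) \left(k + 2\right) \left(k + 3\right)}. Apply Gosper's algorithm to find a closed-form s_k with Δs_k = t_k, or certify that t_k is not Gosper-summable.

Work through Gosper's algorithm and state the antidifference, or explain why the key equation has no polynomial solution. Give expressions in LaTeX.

s_k = \frac{3 k \left(k + 3\right)}{2 \left(k + 1\right) \left(k + 2\right)}

Step 1: r(k) = (k + 1)/(k + 4).
Normal form (A,B,C) = (k + 1, k + 4, 1).
f must satisfy (k + 1)·f(k+1) − (k + 3)·f(k) = 1.
Bound: deg f ≤ 2.
Solve for f: f(k) = k*(k + 3)/4 (degree 2 ≤ 2).
Certificate R = B(k−1)f/C = k*(k + 3)**2/4 gives s_k = 3*k*(k + 3)/(2*(k + 1)*(k + 2)).
Δs = 6/(k**3 + 6*k**2 + 11*k + 6), as required.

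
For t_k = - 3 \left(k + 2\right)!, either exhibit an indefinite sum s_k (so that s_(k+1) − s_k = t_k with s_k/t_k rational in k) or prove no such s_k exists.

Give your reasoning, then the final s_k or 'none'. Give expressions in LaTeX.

t_(k+1)/t_k = k + 3.
A = k + 3, B = 1, C = 1.
Key eq: (k + 3)·f(k+1) = (1)·f(k) + (1).
d = -1 from the (1,0,0) case.
Negative degree bound (-1): no f exists, t_k not Gosper-summable.

not Gosper-summable; s_k does not exist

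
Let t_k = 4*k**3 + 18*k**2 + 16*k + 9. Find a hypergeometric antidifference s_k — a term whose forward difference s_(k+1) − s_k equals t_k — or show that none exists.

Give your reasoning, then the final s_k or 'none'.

Compute t_(k+1)/t_k: get (4*k**3 + 30*k**2 + 64*k + 47)/(4*k**3 + 18*k**2 + 16*k + 9).
Factor: A=1; B=1; C=k**3 + 9*k**2/2 + 4*k + 9/4.
f must satisfy (1)·f(k+1) − (1)·f(k) = k**3 + 9*k**2/2 + 4*k + 9/4.
From deg A=0, deg B=0, deg C=3: d=4.
A polynomial solution: f(k) = k*(k**3 + 4*k**2 + 4)/4.
R(k) = B(k−1)·f(k)/C(k) = k*(k**3 + 4*k**2 + 4)/(4*k**3 + 18*k**2 + 16*k + 9); s_k = R·t_k = k*(k**3 + 4*k**2 + 4).
Check: Δs_k = 4*k**3 + 18*k**2 + 16*k + 9. ✓

s_k = k*(k**3 + 4*k**2 + 4)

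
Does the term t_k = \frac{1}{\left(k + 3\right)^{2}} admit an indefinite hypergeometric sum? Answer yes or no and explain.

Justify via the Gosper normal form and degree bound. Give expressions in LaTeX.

No; the coefficient equations for f are inconsistent.

The ratio is (k + 3)**2/(k + 4)**2.
Factor: A=k**2 + 6*k + 9; B=k**2 + 8*k + 16; C=1.
Key eq: (k**2 + 6*k + 9)·f(k+1) = (k**2 + 6*k + 9)·f(k) + (1).
d = 0 from the (2,2,0) case.
Generic f = c0 gives residual -1; -1 = 0 cannot hold, so t_k is not Gosper-summable.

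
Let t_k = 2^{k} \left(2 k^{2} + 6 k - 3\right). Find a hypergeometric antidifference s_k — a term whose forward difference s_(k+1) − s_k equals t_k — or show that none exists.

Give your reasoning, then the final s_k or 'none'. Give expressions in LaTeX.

r(k) = 2*(2*k**2 + 10*k + 5)/(2*k**2 + 6*k - 3) after simplifying.
Take A(k)=2, B(k)=1, C(k)=k**2 + 3*k - 3/2.
f must satisfy (2)·f(k+1) − (1)·f(k) = k**2 + 3*k - 3/2.
Bound: deg f ≤ 2.
Coefficient equations give f(k) = (2*k**2 - 2*k - 3)/2.
Certificate R = B(k−1)f/C = (2*k**2 - 2*k - 3)/(2*k**2 + 6*k - 3) gives s_k = 2**k*(2*k**2 - 2*k - 3).
Check: Δs_k = 2**k*(2*k**2 + 6*k - 3). ✓

s_k = 2^{k} \left(2 k^{2} - 2 k - 3\right)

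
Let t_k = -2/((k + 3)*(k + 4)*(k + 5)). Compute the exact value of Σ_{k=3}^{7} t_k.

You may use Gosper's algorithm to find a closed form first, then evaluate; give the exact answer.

Step 1: r(k) = (k + 3)/(k + 6).
Gosper form: A/B · C(k+1)/C(k) with A=k + 3, B=k + 6, C=1.
Solve (k + 3)·f(k+1) − (k + 5)·f(k) = 1.
deg f ≤ 2 (via 1,1,0).
Match coefficients ⇒ f(k) = k*(k + 7)/24.
Then R = B(k−1)f/C = k*(k + 5)*(k + 7)/24, so s_k = R(k)·t_k = k*(-k - 7)/(12*(k + 3)*(k + 4)).
Check: Δs_k = -2/(k**3 + 12*k**2 + 47*k + 60). ✓
Sum = s_(8) − s_(3); s_(8) = -5/66, s_(3) = -5/84 ⇒ -5/308.

Σ = -5/308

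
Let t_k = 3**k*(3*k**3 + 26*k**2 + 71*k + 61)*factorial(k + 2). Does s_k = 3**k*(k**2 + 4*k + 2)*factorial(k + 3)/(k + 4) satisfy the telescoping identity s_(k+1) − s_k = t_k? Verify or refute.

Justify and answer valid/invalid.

Invalid: residual -3**k*(k + 2)*(3*k + 11)*(k**2 + 7*k + 11)*factorial(k + 2)/((k + 4)*(k + 5)) ≠ 0.

s_(k+1) = 3**(k + 1)*(k**2 + 6*k + 7)*factorial(k + 4)/(k + 5)
s_(k+1) − s_k = 3**k*(3*k**4 + 41*k**3 + 204*k**2 + 434*k + 326)*factorial(k + 3)/((k + 4)*(k + 5))
(s_(k+1) − s_k) − t_k = -3**k*(k + 2)*(3*k + 11)*(k**2 + 7*k + 11)*factorial(k + 2)/((k + 4)*(k + 5))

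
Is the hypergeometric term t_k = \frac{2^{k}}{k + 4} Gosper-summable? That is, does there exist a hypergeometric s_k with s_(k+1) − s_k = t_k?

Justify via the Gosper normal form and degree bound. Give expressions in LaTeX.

No — key equation has no polynomial f.

Ratio r(k) = 2*(k + 4)/(k + 5).
Factor: A=2*k + 8; B=k + 5; C=1.
Set up (2*k + 8)·f(k+1) − (k + 4)·f(k) − (1) = 0.
Degrees (1,1,0) ⇒ d ≤ -1.
d = -1 < 0 ⇒ no nonzero polynomial f; not summable.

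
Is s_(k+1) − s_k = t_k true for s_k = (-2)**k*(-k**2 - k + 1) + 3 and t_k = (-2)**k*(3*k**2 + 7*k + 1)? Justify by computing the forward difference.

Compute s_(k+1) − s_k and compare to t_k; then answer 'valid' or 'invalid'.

s_(k+1) = 2*(-2)**k*(k + (k + 1)**2) + 3
s_(k+1) − s_k = (-2)**k*(3*k**2 + 7*k + 1)
(s_(k+1) − s_k) − t_k = 0

valid (s_(k+1) − s_k reduces to t_k)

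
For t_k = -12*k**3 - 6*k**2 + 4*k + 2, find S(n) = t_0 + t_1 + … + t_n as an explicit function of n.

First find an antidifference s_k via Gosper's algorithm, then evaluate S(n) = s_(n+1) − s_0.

r(k) = (6*k**3 + 21*k**2 + 22*k + 6)/(6*k**3 + 3*k**2 - 2*k - 1) after simplifying.
So A=1 and B=1, with C=k**3 + k**2/2 - k/3 - 1/6.
Key eq: (1)·f(k+1) = (1)·f(k) + (k**3 + k**2/2 - k/3 - 1/6).
d = 4 from the (0,0,3) case.
A polynomial solution: f(k) = k*(3*k - 1)*(k**2 - k - 1)/12.
Get s_k = R·t_k = k*(-3*k**3 + 4*k**2 + 2*k - 1) with R(k) = B(k−1)f(k)/C(k) = k*(3*k - 1)*(k**2 - k - 1)/(2*(2*k + 1)*(3*k**2 - 1)).
s_(k+1) − s_k = -12*k**3 - 6*k**2 + 4*k + 2 = t_k.
s_(n+1) = -3*n**4 - 8*n**3 - 4*n**2 + 3*n + 2 and s_(0) = 0, so S(n) = -3*n**4 - 8*n**3 - 4*n**2 + 3*n + 2.

S(n) = -3*n**4 - 8*n**3 - 4*n**2 + 3*n + 2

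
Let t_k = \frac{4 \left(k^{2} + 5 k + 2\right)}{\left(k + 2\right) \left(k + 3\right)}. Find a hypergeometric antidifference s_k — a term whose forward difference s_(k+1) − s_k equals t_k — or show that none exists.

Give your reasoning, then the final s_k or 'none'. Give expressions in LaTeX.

r(k) = (k + 2)*(5*k + (k + 1)**2 + 7)/((k + 4)*(k**2 + 5*k + 2)) after simplifying.
Normal form (A,B,C) = (k + 2, k + 4, k**2 + 5*k + 2).
Key eq: (k + 2)·f(k+1) = (k + 3)·f(k) + (k**2 + 5*k + 2).
deg f ≤ 2 (via 1,1,2).
A polynomial solution: f(k) = k**2.
Get s_k = R·t_k = 4*k**2/(k + 2) with R(k) = B(k−1)f(k)/C(k) = k**2*(k + 3)/(k**2 + 5*k + 2).
Δs = 4*(k**2 + 5*k + 2)/(k**2 + 5*k + 6), as required.

s_k = \frac{4 k^{2}}{k + 2}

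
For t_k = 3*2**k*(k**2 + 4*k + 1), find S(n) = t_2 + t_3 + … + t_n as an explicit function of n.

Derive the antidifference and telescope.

S(n) = 6*2**n*n**2 + 12*2**n*n - 36

Compute t_(k+1)/t_k: get 2*(k**2 + 6*k + 6)/(k**2 + 4*k + 1).
Take A(k)=2, B(k)=1, C(k)=k**2 + 4*k + 1.
Set up (2)·f(k+1) − (1)·f(k) − (k**2 + 4*k + 1) = 0.
Degrees (0,0,2) ⇒ d ≤ 2.
Solve for f: f(k) = (k - 1)*(k + 1) (degree 2 ≤ 2).
Get s_k = R·t_k = 3*2**k*(k**2 - 1) with R(k) = B(k−1)f(k)/C(k) = (k - 1)*(k + 1)/(k**2 + 4*k + 1).
Check: Δs_k = 3*2**k*(k**2 + 4*k + 1). ✓
Σ_(k=2)^n t_k = s_(n+1) − s_(2) = (6*2**n*n*(n + 2)) − (36), i.e. 6*2**n*n**2 + 12*2**n*n - 36.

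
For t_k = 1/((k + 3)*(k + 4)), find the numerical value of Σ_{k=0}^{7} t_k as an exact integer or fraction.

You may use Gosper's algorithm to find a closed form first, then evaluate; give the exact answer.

Σ = 8/33

Step 1: r(k) = (k + 3)/(k + 5).
A = k + 3, B = k + 5, C = 1.
f must satisfy (k + 3)·f(k+1) − (k + 4)·f(k) = 1.
From deg A=1, deg B=1, deg C=0: d=1.
Solve for f: f(k) = k/3 (degree 1 ≤ 1).
Get s_k = R·t_k = k/(3*(k + 3)) with R(k) = B(k−1)f(k)/C(k) = k*(k + 4)/3.
Δs = 1/(k**2 + 7*k + 12), as required.
Telescoping: Σ = s_(8) − s_(0) = 8/33 − (0) = 8/33.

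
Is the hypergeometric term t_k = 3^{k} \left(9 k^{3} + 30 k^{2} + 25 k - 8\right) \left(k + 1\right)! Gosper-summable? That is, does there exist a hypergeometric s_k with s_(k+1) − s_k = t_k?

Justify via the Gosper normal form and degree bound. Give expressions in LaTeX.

The ratio is 3*(9*k**4 + 75*k**3 + 226*k**2 + 280*k + 112)/(9*k**3 + 30*k**2 + 25*k - 8).
So A=3*k + 6 and B=1, with C=k**3 + 10*k**2/3 + 25*k/9 - 8/9.
f must satisfy (3*k + 6)·f(k+1) − (1)·f(k) = k**3 + 10*k**2/3 + 25*k/9 - 8/9.
Bound: deg f ≤ 2.
Solve for f: f(k) = (k + 1)*(3*k - 4)/9 (degree 2 ≤ 2).
Then R = B(k−1)f/C = (k + 1)*(3*k - 4)/(9*k**3 + 30*k**2 + 25*k - 8), so s_k = R(k)·t_k = 3**k*(k + 1)*(3*k - 4)*factorial(k + 1).
Verify: 3**k*(9*k**3 + 30*k**2 + 25*k - 8)*factorial(k + 1) matches t_k.

Yes. s_k = 3^{k} \left(k + 1\right) \left(3 k - 4\right) \left(k + 1\right)!.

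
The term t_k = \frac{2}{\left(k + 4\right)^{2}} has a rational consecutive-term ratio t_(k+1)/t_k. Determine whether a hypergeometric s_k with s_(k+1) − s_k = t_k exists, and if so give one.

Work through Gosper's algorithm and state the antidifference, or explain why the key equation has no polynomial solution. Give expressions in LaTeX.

Compute t_(k+1)/t_k: get (k + 4)**2/(k + 5)**2.
Gosper form: A/B · C(k+1)/C(k) with A=k**2 + 8*k + 16, B=k**2 + 10*k + 25, C=1.
Set up (k**2 + 8*k + 16)·f(k+1) − (k**2 + 8*k + 16)·f(k) − (1) = 0.
Bound: deg f ≤ 0.
Put f(k) = c0: A·f(k+1) − B(k−1)·f(k) − C = -1; need -1 = 0 — inconsistent ⇒ no f, not summable.

no hypergeometric antidifference exists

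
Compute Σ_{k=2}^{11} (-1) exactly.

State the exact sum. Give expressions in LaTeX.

Σ = -10

Ratio r(k) = 1.
Normal form (A,B,C) = (1, 1, 1).
f must satisfy (1)·f(k+1) − (1)·f(k) = 1.
Bound: deg f ≤ 1.
A polynomial solution: f(k) = k.
Certificate R = B(k−1)f/C = k gives s_k = -k.
Check: Δs_k = -1. ✓
Σ_(k=2)^(11) t_k = s_(12) − s_(2) = -12 − (-2) = -10.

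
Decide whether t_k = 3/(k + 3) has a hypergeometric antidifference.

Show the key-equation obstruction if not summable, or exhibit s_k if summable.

No. Not Gosper-summable.

r(k) = (k + 3)/(k + 4) after simplifying.
Take A(k)=k + 3, B(k)=k + 4, C(k)=1.
f must satisfy (k + 3)·f(k+1) − (k + 3)·f(k) = 1.
From deg A=1, deg B=1, deg C=0: d=0.
f = c0 ⇒ A·f(k+1) − B(k−1)·f(k) − C = -1. The system {-1 = 0} is inconsistent; no antidifference.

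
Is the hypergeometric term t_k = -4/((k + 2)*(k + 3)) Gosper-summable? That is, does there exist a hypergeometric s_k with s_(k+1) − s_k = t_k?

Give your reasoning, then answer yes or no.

Yes. s_k = -2*k/(k + 2).

Step 1: r(k) = (k + 2)/(k + 4).
Take A(k)=k + 2, B(k)=k + 4, C(k)=1.
Need (k + 2)·f(k+1) − (k + 3)·f(k) = 1.
deg f ≤ 1 (via 1,1,0).
Solve for f: f(k) = k/2 (degree 1 ≤ 1).
R(k) = B(k−1)·f(k)/C(k) = k*(k + 3)/2; s_k = R·t_k = -2*k/(k + 2).
Check: Δs_k = -4/(k**2 + 5*k + 6). ✓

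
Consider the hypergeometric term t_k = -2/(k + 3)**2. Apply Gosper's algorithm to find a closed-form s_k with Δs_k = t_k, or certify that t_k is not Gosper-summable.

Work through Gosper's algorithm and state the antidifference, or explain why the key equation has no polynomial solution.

Compute t_(k+1)/t_k: get (k + 3)**2/(k + 4)**2.
Factor: A=k**2 + 6*k + 9; B=k**2 + 8*k + 16; C=1.
Solve (k**2 + 6*k + 9)·f(k+1) − (k**2 + 6*k + 9)·f(k) = 1.
Bound: deg f ≤ 0.
Put f(k) = c0: A·f(k+1) − B(k−1)·f(k) − C = -1; need -1 = 0 — inconsistent ⇒ no f, not summable.

none (Gosper's algorithm certifies no s_k)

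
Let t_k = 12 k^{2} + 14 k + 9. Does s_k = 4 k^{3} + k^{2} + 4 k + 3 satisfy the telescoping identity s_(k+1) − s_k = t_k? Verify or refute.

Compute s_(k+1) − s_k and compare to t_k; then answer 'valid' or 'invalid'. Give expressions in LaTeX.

s_(k+1) = 4*k**3 + 13*k**2 + 18*k + 12
s_(k+1) − s_k = 12*k**2 + 14*k + 9
(s_(k+1) − s_k) − t_k = 0

Valid: the claim telescopes to t_k.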